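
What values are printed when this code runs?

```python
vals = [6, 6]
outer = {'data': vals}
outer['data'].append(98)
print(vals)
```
[6, 6, 98]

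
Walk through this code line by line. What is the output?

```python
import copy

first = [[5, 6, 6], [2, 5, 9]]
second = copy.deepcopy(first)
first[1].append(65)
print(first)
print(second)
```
[[5, 6, 6], [2, 5, 9, 65]]
[[5, 6, 6], [2, 5, 9]]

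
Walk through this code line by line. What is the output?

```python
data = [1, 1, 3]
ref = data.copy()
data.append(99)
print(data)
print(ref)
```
[1, 1, 3, 99]
[1, 1, 3]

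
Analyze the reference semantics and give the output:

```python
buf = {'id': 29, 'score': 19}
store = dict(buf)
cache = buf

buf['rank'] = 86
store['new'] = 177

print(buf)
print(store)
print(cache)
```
{'id': 29, 'score': 19, 'rank': 86}
{'id': 29, 'score': 19, 'new': 177}
{'id': 29, 'score': 19, 'rank': 86}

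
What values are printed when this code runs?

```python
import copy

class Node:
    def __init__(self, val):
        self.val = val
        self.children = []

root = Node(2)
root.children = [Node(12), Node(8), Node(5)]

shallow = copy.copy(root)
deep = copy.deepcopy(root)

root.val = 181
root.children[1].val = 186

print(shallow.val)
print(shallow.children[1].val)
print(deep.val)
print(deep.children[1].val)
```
2
186
2
8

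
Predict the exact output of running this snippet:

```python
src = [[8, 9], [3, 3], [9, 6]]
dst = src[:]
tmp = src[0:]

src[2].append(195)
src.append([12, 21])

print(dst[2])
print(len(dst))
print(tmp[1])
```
[9, 6, 195]
3
[3, 3]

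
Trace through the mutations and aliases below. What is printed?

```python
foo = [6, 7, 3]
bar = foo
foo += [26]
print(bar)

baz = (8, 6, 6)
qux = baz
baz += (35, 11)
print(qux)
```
[6, 7, 3, 26]
(8, 6, 6)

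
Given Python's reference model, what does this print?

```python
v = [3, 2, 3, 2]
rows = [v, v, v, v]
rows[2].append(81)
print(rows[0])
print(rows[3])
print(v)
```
[3, 2, 3, 2, 81]
[3, 2, 3, 2, 81]
[3, 2, 3, 2, 81]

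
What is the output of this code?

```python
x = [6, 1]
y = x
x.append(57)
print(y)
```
[6, 1, 57]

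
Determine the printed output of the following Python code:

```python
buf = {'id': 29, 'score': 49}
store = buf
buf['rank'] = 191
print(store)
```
{'id': 29, 'score': 49, 'rank': 191}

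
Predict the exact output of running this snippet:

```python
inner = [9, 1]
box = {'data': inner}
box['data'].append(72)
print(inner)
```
[9, 1, 72]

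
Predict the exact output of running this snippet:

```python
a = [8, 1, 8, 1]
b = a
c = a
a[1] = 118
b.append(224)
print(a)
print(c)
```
[8, 118, 8, 1, 224]
[8, 118, 8, 1, 224]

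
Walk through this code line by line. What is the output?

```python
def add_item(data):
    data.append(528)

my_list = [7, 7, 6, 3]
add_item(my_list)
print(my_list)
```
[7, 7, 6, 3, 528]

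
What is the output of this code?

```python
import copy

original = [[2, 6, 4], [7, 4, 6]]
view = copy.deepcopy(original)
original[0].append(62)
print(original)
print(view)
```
[[2, 6, 4, 62], [7, 4, 6]]
[[2, 6, 4], [7, 4, 6]]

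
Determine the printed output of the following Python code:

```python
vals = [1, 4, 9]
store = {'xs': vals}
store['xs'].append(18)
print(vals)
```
[1, 4, 9, 18]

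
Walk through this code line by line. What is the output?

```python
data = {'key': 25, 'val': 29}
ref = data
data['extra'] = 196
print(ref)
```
{'key': 25, 'val': 29, 'extra': 196}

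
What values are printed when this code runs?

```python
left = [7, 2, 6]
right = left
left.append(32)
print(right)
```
[7, 2, 6, 32]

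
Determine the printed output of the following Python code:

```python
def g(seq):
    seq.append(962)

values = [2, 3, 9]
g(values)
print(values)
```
[2, 3, 9, 962]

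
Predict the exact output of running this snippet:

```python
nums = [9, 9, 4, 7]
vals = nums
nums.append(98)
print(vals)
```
[9, 9, 4, 7, 98]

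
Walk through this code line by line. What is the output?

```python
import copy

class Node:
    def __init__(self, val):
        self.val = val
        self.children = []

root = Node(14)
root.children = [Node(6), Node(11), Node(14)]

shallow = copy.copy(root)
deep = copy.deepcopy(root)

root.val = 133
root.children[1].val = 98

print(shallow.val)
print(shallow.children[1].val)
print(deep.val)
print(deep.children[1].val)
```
14
98
14
11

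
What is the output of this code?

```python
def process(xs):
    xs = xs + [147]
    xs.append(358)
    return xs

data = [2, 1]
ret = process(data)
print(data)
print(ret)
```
[2, 1]
[2, 1, 147, 358]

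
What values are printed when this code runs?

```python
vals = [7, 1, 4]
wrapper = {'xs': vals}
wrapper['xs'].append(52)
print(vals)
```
[7, 1, 4, 52]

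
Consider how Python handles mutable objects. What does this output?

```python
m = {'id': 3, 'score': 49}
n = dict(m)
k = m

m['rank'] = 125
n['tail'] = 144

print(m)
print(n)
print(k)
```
{'id': 3, 'score': 49, 'rank': 125}
{'id': 3, 'score': 49, 'tail': 144}
{'id': 3, 'score': 49, 'rank': 125}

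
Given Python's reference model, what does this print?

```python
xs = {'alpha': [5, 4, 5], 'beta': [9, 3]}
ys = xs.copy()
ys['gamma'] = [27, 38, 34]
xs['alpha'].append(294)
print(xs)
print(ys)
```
{'alpha': [5, 4, 5, 294], 'beta': [9, 3]}
{'alpha': [5, 4, 5, 294], 'beta': [9, 3], 'gamma': [27, 38, 34]}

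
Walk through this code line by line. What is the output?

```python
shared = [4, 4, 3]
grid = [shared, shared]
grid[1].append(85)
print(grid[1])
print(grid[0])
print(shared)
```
[4, 4, 3, 85]
[4, 4, 3, 85]
[4, 4, 3, 85]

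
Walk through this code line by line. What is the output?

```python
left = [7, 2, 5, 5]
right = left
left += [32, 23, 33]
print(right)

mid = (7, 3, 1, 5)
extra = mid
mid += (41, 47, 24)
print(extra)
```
[7, 2, 5, 5, 32, 23, 33]
(7, 3, 1, 5)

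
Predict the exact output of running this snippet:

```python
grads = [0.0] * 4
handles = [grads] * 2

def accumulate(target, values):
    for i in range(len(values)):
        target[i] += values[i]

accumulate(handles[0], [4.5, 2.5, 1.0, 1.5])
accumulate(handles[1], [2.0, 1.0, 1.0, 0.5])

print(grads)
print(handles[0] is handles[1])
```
[6.5, 3.5, 2.0, 2.0]
True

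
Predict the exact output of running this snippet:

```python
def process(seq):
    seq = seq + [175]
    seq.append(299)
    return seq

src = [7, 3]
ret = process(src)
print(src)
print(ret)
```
[7, 3]
[7, 3, 175, 299]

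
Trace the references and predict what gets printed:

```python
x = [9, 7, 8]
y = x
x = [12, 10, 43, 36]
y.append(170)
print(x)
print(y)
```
[12, 10, 43, 36]
[9, 7, 8, 170]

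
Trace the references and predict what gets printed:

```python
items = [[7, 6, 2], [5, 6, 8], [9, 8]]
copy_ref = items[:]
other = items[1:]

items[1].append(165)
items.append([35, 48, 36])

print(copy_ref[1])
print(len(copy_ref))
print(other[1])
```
[5, 6, 8, 165]
3
[9, 8]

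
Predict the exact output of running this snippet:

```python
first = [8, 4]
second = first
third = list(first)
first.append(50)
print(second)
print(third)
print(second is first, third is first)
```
[8, 4, 50]
[8, 4]
True False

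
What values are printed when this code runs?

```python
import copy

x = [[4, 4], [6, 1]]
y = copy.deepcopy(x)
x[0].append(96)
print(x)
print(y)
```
[[4, 4, 96], [6, 1]]
[[4, 4], [6, 1]]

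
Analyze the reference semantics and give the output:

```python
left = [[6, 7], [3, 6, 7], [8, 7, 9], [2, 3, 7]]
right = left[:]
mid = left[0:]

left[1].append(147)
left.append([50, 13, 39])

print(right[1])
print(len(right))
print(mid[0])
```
[3, 6, 7, 147]
4
[6, 7]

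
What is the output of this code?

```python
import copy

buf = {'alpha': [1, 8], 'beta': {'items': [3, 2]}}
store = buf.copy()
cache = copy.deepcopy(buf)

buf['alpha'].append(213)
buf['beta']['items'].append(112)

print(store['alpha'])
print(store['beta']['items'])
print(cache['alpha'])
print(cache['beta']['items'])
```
[1, 8, 213]
[3, 2, 112]
[1, 8]
[3, 2]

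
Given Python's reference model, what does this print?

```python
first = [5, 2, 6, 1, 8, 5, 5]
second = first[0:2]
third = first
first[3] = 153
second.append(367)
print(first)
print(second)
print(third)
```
[5, 2, 6, 153, 8, 5, 5]
[5, 2, 367]
[5, 2, 6, 153, 8, 5, 5]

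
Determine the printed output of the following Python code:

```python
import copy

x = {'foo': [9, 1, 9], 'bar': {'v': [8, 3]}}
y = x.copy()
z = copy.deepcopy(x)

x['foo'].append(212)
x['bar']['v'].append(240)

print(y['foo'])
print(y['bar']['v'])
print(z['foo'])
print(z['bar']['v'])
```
[9, 1, 9, 212]
[8, 3, 240]
[9, 1, 9]
[8, 3]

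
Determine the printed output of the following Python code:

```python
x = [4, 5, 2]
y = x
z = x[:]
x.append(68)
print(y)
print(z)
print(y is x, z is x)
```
[4, 5, 2, 68]
[4, 5, 2]
True False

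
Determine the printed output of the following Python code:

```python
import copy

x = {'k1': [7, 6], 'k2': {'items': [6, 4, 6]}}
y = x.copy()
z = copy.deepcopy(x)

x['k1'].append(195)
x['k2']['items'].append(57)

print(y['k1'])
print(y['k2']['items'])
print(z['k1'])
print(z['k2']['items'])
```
[7, 6, 195]
[6, 4, 6, 57]
[7, 6]
[6, 4, 6]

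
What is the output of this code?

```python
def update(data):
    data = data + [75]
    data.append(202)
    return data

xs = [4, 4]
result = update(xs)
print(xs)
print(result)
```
[4, 4]
[4, 4, 75, 202]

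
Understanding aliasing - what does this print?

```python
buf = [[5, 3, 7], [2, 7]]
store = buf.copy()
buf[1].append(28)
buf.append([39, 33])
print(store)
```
[[5, 3, 7], [2, 7, 28]]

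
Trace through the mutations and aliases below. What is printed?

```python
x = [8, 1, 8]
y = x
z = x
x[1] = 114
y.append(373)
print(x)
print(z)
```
[8, 114, 8, 373]
[8, 114, 8, 373]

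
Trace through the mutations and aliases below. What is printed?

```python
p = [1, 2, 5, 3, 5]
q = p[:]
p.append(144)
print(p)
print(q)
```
[1, 2, 5, 3, 5, 144]
[1, 2, 5, 3, 5]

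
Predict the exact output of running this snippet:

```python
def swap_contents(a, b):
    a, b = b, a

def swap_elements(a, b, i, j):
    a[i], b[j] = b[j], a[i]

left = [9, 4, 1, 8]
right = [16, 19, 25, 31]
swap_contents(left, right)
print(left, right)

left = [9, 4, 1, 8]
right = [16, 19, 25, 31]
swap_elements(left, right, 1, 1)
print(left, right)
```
[9, 4, 1, 8] [16, 19, 25, 31]
[9, 19, 1, 8] [16, 4, 25, 31]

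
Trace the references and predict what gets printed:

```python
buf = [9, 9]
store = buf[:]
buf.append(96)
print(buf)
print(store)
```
[9, 9, 96]
[9, 9]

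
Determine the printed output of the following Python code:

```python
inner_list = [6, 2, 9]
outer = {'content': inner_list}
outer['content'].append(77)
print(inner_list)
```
[6, 2, 9, 77]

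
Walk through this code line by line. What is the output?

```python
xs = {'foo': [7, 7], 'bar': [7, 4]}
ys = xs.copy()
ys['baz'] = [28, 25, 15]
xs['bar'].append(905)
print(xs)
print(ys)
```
{'foo': [7, 7], 'bar': [7, 4, 905]}
{'foo': [7, 7], 'bar': [7, 4, 905], 'baz': [28, 25, 15]}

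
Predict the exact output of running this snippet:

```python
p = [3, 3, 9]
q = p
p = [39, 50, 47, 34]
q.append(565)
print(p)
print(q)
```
[39, 50, 47, 34]
[3, 3, 9, 565]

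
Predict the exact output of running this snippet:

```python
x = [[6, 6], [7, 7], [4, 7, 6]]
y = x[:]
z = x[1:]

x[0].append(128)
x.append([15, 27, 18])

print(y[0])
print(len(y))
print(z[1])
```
[6, 6, 128]
3
[4, 7, 6]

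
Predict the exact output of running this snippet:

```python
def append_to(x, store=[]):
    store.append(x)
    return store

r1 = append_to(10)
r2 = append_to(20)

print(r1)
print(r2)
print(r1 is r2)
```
[10, 20]
[10, 20]
True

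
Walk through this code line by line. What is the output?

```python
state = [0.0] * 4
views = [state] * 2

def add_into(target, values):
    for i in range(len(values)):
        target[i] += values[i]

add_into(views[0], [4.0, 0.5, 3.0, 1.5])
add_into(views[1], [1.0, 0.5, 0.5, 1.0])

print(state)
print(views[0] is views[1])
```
[5.0, 1.0, 3.5, 2.5]
True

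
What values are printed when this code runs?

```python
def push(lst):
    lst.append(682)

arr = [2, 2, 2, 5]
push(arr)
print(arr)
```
[2, 2, 2, 5, 682]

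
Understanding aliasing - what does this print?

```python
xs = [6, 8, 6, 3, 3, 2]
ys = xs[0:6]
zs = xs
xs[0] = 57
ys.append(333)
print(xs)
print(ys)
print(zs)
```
[57, 8, 6, 3, 3, 2]
[6, 8, 6, 3, 3, 2, 333]
[57, 8, 6, 3, 3, 2]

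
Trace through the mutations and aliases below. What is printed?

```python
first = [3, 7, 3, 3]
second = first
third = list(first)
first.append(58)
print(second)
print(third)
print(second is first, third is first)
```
[3, 7, 3, 3, 58]
[3, 7, 3, 3]
True False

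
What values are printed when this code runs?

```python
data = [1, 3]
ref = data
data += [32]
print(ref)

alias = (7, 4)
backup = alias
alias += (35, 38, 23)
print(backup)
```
[1, 3, 32]
(7, 4)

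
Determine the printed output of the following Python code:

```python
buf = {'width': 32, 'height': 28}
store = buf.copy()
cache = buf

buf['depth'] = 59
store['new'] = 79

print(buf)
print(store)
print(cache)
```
{'width': 32, 'height': 28, 'depth': 59}
{'width': 32, 'height': 28, 'new': 79}
{'width': 32, 'height': 28, 'depth': 59}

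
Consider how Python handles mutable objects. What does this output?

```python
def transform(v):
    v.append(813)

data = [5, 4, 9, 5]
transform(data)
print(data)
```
[5, 4, 9, 5, 813]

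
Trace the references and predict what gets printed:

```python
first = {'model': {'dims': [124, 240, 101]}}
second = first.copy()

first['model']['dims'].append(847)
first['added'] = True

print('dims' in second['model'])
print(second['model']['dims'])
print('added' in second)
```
True
[124, 240, 101, 847]
False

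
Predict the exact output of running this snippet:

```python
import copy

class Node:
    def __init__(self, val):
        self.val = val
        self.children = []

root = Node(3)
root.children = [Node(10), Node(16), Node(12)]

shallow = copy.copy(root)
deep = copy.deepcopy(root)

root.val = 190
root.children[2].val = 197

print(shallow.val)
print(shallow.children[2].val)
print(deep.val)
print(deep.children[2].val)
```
3
197
3
12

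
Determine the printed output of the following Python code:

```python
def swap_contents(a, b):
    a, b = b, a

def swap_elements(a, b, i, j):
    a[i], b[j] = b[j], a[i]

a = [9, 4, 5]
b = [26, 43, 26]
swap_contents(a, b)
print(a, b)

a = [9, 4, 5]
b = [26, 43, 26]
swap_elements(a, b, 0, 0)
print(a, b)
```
[9, 4, 5] [26, 43, 26]
[26, 4, 5] [9, 43, 26]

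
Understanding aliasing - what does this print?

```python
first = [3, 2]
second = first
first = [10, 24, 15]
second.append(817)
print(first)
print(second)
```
[10, 24, 15]
[3, 2, 817]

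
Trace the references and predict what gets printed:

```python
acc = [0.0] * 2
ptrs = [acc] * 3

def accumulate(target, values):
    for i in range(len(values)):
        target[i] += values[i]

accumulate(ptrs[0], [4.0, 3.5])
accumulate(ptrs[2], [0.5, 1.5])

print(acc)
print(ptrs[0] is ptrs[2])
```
[4.5, 5.0]
True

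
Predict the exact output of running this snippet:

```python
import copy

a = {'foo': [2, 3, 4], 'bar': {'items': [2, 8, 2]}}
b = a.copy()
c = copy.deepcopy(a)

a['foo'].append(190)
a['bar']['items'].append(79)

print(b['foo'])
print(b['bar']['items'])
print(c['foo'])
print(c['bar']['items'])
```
[2, 3, 4, 190]
[2, 8, 2, 79]
[2, 3, 4]
[2, 8, 2]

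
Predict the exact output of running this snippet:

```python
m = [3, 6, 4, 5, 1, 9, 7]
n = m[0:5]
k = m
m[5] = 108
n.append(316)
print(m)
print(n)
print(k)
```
[3, 6, 4, 5, 1, 108, 7]
[3, 6, 4, 5, 1, 316]
[3, 6, 4, 5, 1, 108, 7]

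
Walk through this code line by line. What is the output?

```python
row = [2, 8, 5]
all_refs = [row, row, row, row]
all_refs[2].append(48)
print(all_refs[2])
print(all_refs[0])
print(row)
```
[2, 8, 5, 48]
[2, 8, 5, 48]
[2, 8, 5, 48]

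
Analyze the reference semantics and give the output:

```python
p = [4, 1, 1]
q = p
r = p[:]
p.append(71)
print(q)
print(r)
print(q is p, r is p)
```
[4, 1, 1, 71]
[4, 1, 1]
True False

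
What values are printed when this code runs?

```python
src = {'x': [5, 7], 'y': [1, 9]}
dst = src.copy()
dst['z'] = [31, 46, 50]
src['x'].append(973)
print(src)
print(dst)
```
{'x': [5, 7, 973], 'y': [1, 9]}
{'x': [5, 7, 973], 'y': [1, 9], 'z': [31, 46, 50]}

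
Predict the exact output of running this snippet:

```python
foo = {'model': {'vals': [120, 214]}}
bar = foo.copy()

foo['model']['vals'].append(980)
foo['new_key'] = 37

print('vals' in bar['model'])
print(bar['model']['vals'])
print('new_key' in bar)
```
True
[120, 214, 980]
False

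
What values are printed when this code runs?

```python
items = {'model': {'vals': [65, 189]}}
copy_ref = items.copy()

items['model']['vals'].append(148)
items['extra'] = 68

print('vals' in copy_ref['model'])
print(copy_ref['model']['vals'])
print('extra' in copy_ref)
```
True
[65, 189, 148]
False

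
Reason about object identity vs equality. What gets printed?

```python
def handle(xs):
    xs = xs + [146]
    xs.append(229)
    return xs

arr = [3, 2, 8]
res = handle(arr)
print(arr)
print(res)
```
[3, 2, 8]
[3, 2, 8, 146, 229]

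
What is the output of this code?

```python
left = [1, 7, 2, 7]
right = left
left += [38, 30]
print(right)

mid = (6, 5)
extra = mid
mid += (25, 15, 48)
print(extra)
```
[1, 7, 2, 7, 38, 30]
(6, 5)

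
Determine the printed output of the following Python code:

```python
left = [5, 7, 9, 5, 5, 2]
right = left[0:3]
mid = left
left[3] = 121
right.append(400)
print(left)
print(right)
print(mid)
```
[5, 7, 9, 121, 5, 2]
[5, 7, 9, 400]
[5, 7, 9, 121, 5, 2]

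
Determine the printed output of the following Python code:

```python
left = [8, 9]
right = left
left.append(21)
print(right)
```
[8, 9, 21]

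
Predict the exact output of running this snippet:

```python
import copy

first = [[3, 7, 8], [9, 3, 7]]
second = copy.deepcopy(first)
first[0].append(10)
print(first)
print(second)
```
[[3, 7, 8, 10], [9, 3, 7]]
[[3, 7, 8], [9, 3, 7]]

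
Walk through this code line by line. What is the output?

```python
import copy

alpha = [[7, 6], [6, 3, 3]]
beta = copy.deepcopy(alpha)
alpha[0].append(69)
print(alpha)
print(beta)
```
[[7, 6, 69], [6, 3, 3]]
[[7, 6], [6, 3, 3]]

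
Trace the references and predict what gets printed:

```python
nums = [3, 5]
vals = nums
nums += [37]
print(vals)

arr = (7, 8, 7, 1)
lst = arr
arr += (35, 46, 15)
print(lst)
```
[3, 5, 37]
(7, 8, 7, 1)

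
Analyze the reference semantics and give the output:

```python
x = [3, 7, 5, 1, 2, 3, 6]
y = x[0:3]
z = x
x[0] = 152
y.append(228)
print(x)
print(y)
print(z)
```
[152, 7, 5, 1, 2, 3, 6]
[3, 7, 5, 228]
[152, 7, 5, 1, 2, 3, 6]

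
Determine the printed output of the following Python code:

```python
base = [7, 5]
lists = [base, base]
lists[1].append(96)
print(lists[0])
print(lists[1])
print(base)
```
[7, 5, 96]
[7, 5, 96]
[7, 5, 96]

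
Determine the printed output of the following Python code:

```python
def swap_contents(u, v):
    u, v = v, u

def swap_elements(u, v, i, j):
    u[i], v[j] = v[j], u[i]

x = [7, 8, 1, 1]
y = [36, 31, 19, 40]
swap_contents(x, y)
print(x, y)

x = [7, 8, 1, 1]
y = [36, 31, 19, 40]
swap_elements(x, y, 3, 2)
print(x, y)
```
[7, 8, 1, 1] [36, 31, 19, 40]
[7, 8, 1, 19] [36, 31, 1, 40]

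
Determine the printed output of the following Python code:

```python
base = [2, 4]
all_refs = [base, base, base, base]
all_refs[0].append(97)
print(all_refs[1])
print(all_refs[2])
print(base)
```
[2, 4, 97]
[2, 4, 97]
[2, 4, 97]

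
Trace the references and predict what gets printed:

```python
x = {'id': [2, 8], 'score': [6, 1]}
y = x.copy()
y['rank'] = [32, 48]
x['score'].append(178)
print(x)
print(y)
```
{'id': [2, 8], 'score': [6, 1, 178]}
{'id': [2, 8], 'score': [6, 1, 178], 'rank': [32, 48]}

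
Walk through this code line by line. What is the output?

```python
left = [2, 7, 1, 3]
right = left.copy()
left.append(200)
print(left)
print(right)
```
[2, 7, 1, 3, 200]
[2, 7, 1, 3]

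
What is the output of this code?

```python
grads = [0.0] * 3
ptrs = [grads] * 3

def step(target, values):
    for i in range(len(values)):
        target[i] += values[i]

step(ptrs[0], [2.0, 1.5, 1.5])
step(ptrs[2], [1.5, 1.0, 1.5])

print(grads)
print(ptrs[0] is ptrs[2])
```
[3.5, 2.5, 3.0]
True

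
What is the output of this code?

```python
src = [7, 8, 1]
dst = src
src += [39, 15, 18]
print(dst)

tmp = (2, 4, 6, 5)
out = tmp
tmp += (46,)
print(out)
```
[7, 8, 1, 39, 15, 18]
(2, 4, 6, 5)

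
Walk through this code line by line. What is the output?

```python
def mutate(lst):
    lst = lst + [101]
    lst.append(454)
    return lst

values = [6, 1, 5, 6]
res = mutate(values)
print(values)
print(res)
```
[6, 1, 5, 6]
[6, 1, 5, 6, 101, 454]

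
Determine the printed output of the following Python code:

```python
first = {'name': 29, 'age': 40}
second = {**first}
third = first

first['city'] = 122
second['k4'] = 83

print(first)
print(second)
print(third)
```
{'name': 29, 'age': 40, 'city': 122}
{'name': 29, 'age': 40, 'k4': 83}
{'name': 29, 'age': 40, 'city': 122}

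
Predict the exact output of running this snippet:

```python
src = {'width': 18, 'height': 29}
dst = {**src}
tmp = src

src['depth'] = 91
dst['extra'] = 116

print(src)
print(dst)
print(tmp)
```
{'width': 18, 'height': 29, 'depth': 91}
{'width': 18, 'height': 29, 'extra': 116}
{'width': 18, 'height': 29, 'depth': 91}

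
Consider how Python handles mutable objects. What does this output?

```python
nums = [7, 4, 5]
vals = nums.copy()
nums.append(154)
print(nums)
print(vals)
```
[7, 4, 5, 154]
[7, 4, 5]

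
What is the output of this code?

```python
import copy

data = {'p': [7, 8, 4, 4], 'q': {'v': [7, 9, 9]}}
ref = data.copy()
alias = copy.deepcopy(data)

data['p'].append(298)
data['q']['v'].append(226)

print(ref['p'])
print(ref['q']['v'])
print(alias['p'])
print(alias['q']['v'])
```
[7, 8, 4, 4, 298]
[7, 9, 9, 226]
[7, 8, 4, 4]
[7, 9, 9]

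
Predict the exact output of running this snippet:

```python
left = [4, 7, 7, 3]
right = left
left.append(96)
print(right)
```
[4, 7, 7, 3, 96]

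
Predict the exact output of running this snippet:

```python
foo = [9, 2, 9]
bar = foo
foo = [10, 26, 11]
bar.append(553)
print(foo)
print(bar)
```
[10, 26, 11]
[9, 2, 9, 553]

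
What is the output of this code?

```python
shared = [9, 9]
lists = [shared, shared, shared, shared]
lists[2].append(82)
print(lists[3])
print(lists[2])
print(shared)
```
[9, 9, 82]
[9, 9, 82]
[9, 9, 82]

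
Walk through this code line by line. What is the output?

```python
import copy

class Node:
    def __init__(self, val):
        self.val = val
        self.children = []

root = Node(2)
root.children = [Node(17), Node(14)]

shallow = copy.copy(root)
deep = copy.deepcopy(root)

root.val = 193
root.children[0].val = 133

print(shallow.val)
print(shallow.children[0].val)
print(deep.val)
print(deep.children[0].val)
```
2
133
2
17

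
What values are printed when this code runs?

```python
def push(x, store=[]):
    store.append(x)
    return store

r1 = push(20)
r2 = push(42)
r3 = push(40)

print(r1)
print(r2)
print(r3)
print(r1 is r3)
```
[20, 42, 40]
[20, 42, 40]
[20, 42, 40]
True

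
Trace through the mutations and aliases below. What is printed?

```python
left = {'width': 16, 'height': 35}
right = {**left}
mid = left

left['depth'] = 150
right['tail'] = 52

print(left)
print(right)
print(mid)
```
{'width': 16, 'height': 35, 'depth': 150}
{'width': 16, 'height': 35, 'tail': 52}
{'width': 16, 'height': 35, 'depth': 150}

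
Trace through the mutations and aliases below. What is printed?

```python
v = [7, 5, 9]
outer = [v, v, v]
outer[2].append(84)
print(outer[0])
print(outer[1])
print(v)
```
[7, 5, 9, 84]
[7, 5, 9, 84]
[7, 5, 9, 84]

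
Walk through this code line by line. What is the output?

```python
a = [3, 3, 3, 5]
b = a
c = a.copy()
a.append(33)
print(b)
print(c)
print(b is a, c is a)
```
[3, 3, 3, 5, 33]
[3, 3, 3, 5]
True False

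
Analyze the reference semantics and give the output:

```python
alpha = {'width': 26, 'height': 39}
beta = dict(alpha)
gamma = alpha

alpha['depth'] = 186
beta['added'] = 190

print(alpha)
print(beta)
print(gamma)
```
{'width': 26, 'height': 39, 'depth': 186}
{'width': 26, 'height': 39, 'added': 190}
{'width': 26, 'height': 39, 'depth': 186}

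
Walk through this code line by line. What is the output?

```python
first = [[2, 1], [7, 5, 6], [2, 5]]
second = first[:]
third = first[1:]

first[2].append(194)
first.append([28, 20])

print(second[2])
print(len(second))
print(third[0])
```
[2, 5, 194]
3
[7, 5, 6]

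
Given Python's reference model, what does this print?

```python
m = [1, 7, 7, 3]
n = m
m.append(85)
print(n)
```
[1, 7, 7, 3, 85]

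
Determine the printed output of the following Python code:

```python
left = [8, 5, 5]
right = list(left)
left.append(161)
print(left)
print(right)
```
[8, 5, 5, 161]
[8, 5, 5]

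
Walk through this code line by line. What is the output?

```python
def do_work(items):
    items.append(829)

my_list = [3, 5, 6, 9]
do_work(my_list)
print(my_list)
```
[3, 5, 6, 9, 829]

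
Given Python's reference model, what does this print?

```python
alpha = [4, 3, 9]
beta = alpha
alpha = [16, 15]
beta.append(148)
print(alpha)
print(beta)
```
[16, 15]
[4, 3, 9, 148]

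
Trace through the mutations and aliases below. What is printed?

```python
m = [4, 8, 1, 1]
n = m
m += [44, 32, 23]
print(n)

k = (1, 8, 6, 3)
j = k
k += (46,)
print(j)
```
[4, 8, 1, 1, 44, 32, 23]
(1, 8, 6, 3)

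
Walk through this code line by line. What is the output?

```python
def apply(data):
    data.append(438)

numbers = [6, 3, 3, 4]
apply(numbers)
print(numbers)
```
[6, 3, 3, 4, 438]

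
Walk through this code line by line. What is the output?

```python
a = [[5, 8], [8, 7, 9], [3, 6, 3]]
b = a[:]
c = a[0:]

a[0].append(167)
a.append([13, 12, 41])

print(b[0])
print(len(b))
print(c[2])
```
[5, 8, 167]
3
[3, 6, 3]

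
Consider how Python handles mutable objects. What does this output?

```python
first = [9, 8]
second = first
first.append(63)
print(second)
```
[9, 8, 63]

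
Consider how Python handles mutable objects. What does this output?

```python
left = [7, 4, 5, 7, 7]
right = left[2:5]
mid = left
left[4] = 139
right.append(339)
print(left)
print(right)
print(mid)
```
[7, 4, 5, 7, 139]
[5, 7, 7, 339]
[7, 4, 5, 7, 139]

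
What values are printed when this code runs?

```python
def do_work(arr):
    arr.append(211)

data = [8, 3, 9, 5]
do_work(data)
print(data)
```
[8, 3, 9, 5, 211]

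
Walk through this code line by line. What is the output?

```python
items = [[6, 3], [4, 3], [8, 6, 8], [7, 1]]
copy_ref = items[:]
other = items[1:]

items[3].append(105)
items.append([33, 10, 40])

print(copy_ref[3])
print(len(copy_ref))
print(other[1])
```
[7, 1, 105]
4
[8, 6, 8]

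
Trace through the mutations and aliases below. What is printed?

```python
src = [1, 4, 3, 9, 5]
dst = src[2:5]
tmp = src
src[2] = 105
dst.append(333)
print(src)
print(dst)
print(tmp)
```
[1, 4, 105, 9, 5]
[3, 9, 5, 333]
[1, 4, 105, 9, 5]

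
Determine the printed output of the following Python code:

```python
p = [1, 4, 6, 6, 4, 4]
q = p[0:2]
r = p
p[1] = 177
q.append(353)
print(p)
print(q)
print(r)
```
[1, 177, 6, 6, 4, 4]
[1, 4, 353]
[1, 177, 6, 6, 4, 4]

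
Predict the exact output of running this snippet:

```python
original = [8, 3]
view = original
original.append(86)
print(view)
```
[8, 3, 86]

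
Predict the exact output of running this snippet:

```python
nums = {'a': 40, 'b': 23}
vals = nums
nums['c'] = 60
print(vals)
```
{'a': 40, 'b': 23, 'c': 60}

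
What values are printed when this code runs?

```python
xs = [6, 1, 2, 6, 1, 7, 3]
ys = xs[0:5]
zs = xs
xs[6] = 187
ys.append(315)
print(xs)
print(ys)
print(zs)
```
[6, 1, 2, 6, 1, 7, 187]
[6, 1, 2, 6, 1, 315]
[6, 1, 2, 6, 1, 7, 187]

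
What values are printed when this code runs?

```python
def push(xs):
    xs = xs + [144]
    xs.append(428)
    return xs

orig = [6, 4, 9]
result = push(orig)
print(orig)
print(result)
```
[6, 4, 9]
[6, 4, 9, 144, 428]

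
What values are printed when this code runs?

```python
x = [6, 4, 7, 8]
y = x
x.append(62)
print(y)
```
[6, 4, 7, 8, 62]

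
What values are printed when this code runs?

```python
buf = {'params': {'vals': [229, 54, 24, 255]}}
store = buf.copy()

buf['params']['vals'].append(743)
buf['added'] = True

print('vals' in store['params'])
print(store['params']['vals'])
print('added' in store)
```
True
[229, 54, 24, 255, 743]
False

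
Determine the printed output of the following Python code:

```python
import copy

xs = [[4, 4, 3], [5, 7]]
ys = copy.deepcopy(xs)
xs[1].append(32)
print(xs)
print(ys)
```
[[4, 4, 3], [5, 7, 32]]
[[4, 4, 3], [5, 7]]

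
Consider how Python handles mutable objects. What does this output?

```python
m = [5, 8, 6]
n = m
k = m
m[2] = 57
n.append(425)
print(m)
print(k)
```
[5, 8, 57, 425]
[5, 8, 57, 425]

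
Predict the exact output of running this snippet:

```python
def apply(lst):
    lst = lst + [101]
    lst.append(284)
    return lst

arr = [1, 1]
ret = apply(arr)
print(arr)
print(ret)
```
[1, 1]
[1, 1, 101, 284]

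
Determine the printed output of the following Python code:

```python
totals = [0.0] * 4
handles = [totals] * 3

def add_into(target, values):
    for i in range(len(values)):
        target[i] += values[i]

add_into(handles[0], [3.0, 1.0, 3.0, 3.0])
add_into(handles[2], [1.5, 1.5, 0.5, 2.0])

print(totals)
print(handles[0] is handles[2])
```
[4.5, 2.5, 3.5, 5.0]
True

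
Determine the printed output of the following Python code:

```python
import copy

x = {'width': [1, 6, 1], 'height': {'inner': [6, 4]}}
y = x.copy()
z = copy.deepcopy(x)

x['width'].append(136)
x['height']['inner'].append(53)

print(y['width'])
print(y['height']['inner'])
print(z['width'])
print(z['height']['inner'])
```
[1, 6, 1, 136]
[6, 4, 53]
[1, 6, 1]
[6, 4]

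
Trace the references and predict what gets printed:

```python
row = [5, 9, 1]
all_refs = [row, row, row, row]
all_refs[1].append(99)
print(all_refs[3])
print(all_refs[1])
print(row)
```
[5, 9, 1, 99]
[5, 9, 1, 99]
[5, 9, 1, 99]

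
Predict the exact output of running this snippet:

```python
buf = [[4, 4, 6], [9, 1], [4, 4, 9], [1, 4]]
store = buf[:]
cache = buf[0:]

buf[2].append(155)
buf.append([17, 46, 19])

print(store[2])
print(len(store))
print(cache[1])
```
[4, 4, 9, 155]
4
[9, 1]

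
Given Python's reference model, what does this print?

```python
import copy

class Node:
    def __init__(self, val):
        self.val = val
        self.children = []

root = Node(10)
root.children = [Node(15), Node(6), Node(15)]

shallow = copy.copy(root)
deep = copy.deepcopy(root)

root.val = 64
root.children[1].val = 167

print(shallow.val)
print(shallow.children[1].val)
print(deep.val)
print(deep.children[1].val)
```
10
167
10
6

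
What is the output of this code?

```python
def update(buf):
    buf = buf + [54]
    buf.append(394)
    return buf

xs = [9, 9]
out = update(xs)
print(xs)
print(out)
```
[9, 9]
[9, 9, 54, 394]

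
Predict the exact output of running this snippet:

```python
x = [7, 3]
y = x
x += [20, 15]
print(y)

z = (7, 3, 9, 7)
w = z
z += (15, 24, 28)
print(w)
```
[7, 3, 20, 15]
(7, 3, 9, 7)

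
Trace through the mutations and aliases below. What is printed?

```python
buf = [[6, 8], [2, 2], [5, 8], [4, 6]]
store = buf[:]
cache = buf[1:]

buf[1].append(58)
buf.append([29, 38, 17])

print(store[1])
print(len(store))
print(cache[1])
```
[2, 2, 58]
4
[5, 8]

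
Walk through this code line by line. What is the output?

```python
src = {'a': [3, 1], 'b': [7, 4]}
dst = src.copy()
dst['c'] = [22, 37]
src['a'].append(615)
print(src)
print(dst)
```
{'a': [3, 1, 615], 'b': [7, 4]}
{'a': [3, 1, 615], 'b': [7, 4], 'c': [22, 37]}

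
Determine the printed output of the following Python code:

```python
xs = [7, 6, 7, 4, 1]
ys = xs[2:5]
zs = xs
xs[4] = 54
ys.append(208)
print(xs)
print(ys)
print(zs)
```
[7, 6, 7, 4, 54]
[7, 4, 1, 208]
[7, 6, 7, 4, 54]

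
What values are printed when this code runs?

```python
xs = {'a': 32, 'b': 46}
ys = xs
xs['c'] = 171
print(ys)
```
{'a': 32, 'b': 46, 'c': 171}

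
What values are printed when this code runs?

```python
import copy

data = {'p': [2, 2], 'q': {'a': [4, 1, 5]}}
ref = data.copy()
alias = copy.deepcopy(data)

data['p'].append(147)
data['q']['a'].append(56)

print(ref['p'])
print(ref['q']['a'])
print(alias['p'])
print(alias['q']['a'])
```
[2, 2, 147]
[4, 1, 5, 56]
[2, 2]
[4, 1, 5]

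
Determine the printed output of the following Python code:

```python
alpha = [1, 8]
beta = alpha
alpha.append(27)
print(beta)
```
[1, 8, 27]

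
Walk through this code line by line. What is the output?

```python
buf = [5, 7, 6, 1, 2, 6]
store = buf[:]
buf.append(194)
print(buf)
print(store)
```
[5, 7, 6, 1, 2, 6, 194]
[5, 7, 6, 1, 2, 6]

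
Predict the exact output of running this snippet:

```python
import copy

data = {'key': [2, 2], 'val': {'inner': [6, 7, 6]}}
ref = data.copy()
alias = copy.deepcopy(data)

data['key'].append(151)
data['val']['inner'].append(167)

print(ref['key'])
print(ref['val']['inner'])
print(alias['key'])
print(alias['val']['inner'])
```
[2, 2, 151]
[6, 7, 6, 167]
[2, 2]
[6, 7, 6]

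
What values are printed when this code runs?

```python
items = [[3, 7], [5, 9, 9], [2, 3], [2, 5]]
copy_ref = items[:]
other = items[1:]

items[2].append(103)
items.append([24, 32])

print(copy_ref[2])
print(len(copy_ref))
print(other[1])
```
[2, 3, 103]
4
[2, 3, 103]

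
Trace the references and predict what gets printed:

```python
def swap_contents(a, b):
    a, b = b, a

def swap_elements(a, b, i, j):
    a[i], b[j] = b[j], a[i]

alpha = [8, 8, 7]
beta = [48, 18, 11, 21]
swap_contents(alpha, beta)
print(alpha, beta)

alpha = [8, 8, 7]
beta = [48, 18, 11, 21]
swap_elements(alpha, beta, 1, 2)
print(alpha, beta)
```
[8, 8, 7] [48, 18, 11, 21]
[8, 11, 7] [48, 18, 8, 21]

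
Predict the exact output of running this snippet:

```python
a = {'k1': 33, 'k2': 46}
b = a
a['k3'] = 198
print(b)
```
{'k1': 33, 'k2': 46, 'k3': 198}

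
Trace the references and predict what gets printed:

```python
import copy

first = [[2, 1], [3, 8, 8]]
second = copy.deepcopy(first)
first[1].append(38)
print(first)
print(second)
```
[[2, 1], [3, 8, 8, 38]]
[[2, 1], [3, 8, 8]]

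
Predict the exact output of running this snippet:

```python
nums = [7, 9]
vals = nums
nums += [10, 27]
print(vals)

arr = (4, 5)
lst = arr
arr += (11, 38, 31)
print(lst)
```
[7, 9, 10, 27]
(4, 5)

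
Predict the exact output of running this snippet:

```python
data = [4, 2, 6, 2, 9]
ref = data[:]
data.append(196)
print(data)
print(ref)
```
[4, 2, 6, 2, 9, 196]
[4, 2, 6, 2, 9]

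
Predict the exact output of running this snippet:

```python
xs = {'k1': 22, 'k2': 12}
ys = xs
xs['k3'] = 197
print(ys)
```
{'k1': 22, 'k2': 12, 'k3': 197}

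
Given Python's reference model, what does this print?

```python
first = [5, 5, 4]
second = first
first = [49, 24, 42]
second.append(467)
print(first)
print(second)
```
[49, 24, 42]
[5, 5, 4, 467]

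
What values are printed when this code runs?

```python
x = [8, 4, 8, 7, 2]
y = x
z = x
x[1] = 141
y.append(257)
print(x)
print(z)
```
[8, 141, 8, 7, 2, 257]
[8, 141, 8, 7, 2, 257]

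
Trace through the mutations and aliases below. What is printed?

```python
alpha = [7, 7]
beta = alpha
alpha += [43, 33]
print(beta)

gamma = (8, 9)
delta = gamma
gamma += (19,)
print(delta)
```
[7, 7, 43, 33]
(8, 9)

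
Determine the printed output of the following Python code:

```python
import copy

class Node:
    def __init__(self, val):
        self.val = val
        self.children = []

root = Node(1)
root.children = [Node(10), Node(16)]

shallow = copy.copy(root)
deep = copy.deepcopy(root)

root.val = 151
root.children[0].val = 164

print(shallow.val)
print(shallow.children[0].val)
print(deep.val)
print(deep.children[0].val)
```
1
164
1
10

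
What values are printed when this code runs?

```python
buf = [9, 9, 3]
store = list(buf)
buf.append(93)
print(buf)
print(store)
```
[9, 9, 3, 93]
[9, 9, 3]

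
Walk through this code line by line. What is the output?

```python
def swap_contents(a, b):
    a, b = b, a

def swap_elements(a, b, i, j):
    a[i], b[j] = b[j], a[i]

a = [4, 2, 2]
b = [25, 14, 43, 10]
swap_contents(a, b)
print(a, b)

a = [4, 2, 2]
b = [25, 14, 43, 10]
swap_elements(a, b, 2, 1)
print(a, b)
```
[4, 2, 2] [25, 14, 43, 10]
[4, 2, 14] [25, 2, 43, 10]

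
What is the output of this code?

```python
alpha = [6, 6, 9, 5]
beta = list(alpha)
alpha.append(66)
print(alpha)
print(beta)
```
[6, 6, 9, 5, 66]
[6, 6, 9, 5]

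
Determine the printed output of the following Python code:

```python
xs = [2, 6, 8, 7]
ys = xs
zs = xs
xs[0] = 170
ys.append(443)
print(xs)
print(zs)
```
[170, 6, 8, 7, 443]
[170, 6, 8, 7, 443]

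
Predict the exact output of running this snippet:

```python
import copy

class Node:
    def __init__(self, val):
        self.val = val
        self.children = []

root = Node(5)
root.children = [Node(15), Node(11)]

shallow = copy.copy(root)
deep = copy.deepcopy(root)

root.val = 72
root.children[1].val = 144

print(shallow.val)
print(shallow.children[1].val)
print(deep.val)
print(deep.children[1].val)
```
5
144
5
11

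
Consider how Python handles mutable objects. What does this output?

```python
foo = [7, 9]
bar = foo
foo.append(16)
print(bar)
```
[7, 9, 16]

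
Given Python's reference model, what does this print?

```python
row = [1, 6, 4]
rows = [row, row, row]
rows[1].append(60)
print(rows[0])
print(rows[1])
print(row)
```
[1, 6, 4, 60]
[1, 6, 4, 60]
[1, 6, 4, 60]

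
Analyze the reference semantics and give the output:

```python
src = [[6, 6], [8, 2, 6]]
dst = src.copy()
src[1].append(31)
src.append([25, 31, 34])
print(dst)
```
[[6, 6], [8, 2, 6, 31]]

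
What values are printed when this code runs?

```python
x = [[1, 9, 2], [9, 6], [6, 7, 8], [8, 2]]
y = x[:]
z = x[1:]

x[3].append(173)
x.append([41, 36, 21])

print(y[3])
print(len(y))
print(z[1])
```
[8, 2, 173]
4
[6, 7, 8]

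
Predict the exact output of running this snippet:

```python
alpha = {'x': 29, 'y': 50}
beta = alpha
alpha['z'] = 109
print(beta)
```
{'x': 29, 'y': 50, 'z': 109}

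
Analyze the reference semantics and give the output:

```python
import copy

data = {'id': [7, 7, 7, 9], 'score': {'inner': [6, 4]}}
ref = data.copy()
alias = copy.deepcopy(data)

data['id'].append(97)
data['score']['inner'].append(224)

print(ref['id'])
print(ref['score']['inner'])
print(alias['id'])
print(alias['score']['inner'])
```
[7, 7, 7, 9, 97]
[6, 4, 224]
[7, 7, 7, 9]
[6, 4]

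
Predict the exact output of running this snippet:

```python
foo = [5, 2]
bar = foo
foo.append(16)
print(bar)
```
[5, 2, 16]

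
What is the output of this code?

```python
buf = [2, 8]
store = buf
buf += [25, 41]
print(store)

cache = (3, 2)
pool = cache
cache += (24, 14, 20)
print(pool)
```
[2, 8, 25, 41]
(3, 2)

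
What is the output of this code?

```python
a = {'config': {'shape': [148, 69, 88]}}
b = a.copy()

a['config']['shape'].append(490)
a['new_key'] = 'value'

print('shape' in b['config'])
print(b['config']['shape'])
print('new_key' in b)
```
True
[148, 69, 88, 490]
False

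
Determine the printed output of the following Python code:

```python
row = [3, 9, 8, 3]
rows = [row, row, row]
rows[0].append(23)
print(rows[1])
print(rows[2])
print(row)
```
[3, 9, 8, 3, 23]
[3, 9, 8, 3, 23]
[3, 9, 8, 3, 23]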